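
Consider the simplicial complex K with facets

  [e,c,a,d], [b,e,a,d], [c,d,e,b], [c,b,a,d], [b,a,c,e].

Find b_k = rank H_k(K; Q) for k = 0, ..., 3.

b_0 = 1, b_1 = 0, b_2 = 0, b_3 = 1.

Order the vertices as a < b < c < d < e. Listing each simplex with vertices in this order, K has dimension 3 with simplices:

  0-simplices (5): a, b, c, d, e
  1-simplices (10): ab, ac, ad, ae, bc, bd, be, cd, ce, de
  2-simplices (10): abc, abd, abe, acd, ace, ade, bcd, bce, bde, cde
  3-simplices (5): abcd, abce, abde, acde, bcde

giving chain groups C_0 ≅ Z^5, C_1 ≅ Z^10, C_2 ≅ Z^10, C_3 ≅ Z^5.

The boundary map ∂_1: C_1 → C_0 is given by ∂[p,q] = [q] − [p].
The resulting 5×10 matrix has rank 4, and its Smith normal form has invariant factors (1,1,1,1).

The boundary map ∂_2: C_2 → C_1 maps a triangle to the signed sum of its edges. For instance
  ∂ade = de − ae + ad,
  ∂abd = bd − ad + ab.
The resulting 10×10 matrix has rank 6, and its Smith normal form has invariant factors (1,1,1,1,1,1).

The boundary map ∂_3: C_3 → C_2 sends each 3-simplex σ to the alternating sum Σ_i (−1)^i (σ with its i-th vertex removed). For instance
  ∂abce = bce − ace + abe − abc,
  ∂acde = cde − ade + ace − acd.
The resulting 10×5 matrix has rank 4, and its Smith normal form has invariant factors (1,1,1,1).

Reading off H_k = ker ∂_k / im ∂_{k+1}:

  H_0: rank C_0 − rank ∂_1 = 5 − 4 = 1, and the invariant factors of ∂_1 are all 1, so H_0 ≅ Z.
  H_1: rank ker ∂_1 − rank ∂_2 = (10 − 4) − 6 = 0, and the invariant factors of ∂_2 are all 1, so H_1 ≅ 0.
  H_2: rank ker ∂_2 − rank ∂_3 = (10 − 6) − 4 = 0, and the invariant factors of ∂_3 are all 1, so H_2 ≅ 0.
  H_3: rank ker ∂_3 − rank ∂_4 = (5 − 4) − 0 = 1, and there is no ∂_4, so H_3 ≅ Z.

Hence the Betti numbers are b_0 = 1, b_1 = 0, b_2 = 0, b_3 = 1.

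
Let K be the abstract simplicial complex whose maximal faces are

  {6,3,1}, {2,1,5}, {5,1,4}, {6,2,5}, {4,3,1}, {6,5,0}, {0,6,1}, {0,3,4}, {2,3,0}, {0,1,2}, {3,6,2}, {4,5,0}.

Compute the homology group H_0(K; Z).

H_0 = Z.

Order the vertices as 0 < 1 < 2 < 3 < 4 < 5 < 6. Listing each simplex with vertices in this order, K has dimension 2 with simplices:

  0-simplices (7): [0], [1], [2], [3], [4], [5], [6]
  1-simplices (18): [0,1], [0,2], [0,3], [0,4], [0,5], [0,6], [1,2], [1,3], [1,4], [1,5], [1,6], [2,3], [2,5], [2,6], [3,4], [3,6], [4,5], [5,6]
  2-simplices (12): [0,1,2], [0,1,6], [0,2,3], [0,3,4], [0,4,5], [0,5,6], [1,2,5], [1,3,4], [1,3,6], [1,4,5], [2,3,6], [2,5,6]

Hence C_0 ≅ Z^7, C_1 ≅ Z^18, C_2 ≅ Z^12.

∂_1: C_1 → C_0 maps an edge to its endpoints' difference, ∂[p,q] = q − p. For instance
  ∂[1,5] = [5] − [1].
As a 7×18 matrix over Z this has rank 6, with invariant factors (1,1,1,1,1,1).

The boundary map ∂_2: C_2 → C_1 acts by ∂[p,q,r] = [q,r] − [p,r] + [p,q]. For instance
  ∂[1,3,6] = [3,6] − [1,6] + [1,3],
  ∂[1,2,5] = [2,5] − [1,5] + [1,2].
The resulting 18×12 matrix has rank 12, and its Smith normal form has invariant factors (1,1,1,1,1,1,1,1,1,1,1,2).

Now H_k = ker ∂_k / im ∂_{k+1}, so:

  H_0: rank C_0 − rank ∂_1 = 7 − 6 = 1, and the invariant factors of ∂_1 are all 1, so H_0 ≅ Z.

(K is a triangulation of the real projective plane RP^2.)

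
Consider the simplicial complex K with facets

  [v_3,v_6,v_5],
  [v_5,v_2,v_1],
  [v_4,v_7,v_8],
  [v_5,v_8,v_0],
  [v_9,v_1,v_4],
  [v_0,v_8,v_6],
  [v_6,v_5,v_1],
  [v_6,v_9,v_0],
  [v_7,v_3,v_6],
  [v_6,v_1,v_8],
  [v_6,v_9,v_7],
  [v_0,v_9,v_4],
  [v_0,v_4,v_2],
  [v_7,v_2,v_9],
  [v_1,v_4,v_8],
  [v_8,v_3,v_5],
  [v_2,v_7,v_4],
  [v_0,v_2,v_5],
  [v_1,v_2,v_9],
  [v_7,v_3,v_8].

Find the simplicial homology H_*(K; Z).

H_0 = Z,  H_1 = Z ⊕ Z_2,  H_2 = 0.

Fix the vertex order v_0 < v_1 < v_2 < v_3 < v_4 < v_5 < v_6 < v_7 < v_8 < v_9 and write every simplex with vertices in increasing order. Then dim K = 2 and the simplices of K are:

  0-simplices (10): [v_0], [v_1], [v_2], [v_3], [v_4], [v_5], [v_6], [v_7], [v_8], [v_9]
  1-simplices (30): (30 of them)
  2-simplices (20): (20 of them)

so the chain groups are C_0 ≅ Z^10, C_1 ≅ Z^30, C_2 ≅ Z^20.

Boundary ∂_1: C_1 → C_0 maps an edge to its endpoints' difference, ∂[p,q] = q − p.
The resulting 10×30 matrix has rank 9, and its Smith normal form has invariant factors (1,1,1,1,1,1,1,1,1).

Boundary ∂_2: C_2 → C_1 maps a triangle to the signed sum of its edges. For instance
  ∂[v_1,v_6,v_8] = [v_6,v_8] − [v_1,v_8] + [v_1,v_6],
  ∂[v_0,v_4,v_9] = [v_4,v_9] − [v_0,v_9] + [v_0,v_4].
The resulting 30×20 matrix has rank 20, and its Smith normal form has invariant factors (1,1,1,1,1,1,1,1,1,1,1,1,1,1,1,1,1,1,1,2).

Now H_k = ker ∂_k / im ∂_{k+1}, so:

  H_0: rank C_0 − rank ∂_1 = 10 − 9 = 1, and the invariant factors of ∂_1 are all 1, so H_0 ≅ Z.
  H_1: rank ker ∂_1 − rank ∂_2 = (30 − 9) − 20 = 1, and ∂_2 has invariant factor 2 > 1, so H_1 ≅ Z ⊕ Z_2.
  H_2: rank ker ∂_2 − rank ∂_3 = (20 − 20) − 0 = 0, and there is no ∂_3, so H_2 ≅ 0.

As a check, the Euler characteristic is 10 − 30 + 20 = 0, which agrees with 1 − 1 + 0 = 0.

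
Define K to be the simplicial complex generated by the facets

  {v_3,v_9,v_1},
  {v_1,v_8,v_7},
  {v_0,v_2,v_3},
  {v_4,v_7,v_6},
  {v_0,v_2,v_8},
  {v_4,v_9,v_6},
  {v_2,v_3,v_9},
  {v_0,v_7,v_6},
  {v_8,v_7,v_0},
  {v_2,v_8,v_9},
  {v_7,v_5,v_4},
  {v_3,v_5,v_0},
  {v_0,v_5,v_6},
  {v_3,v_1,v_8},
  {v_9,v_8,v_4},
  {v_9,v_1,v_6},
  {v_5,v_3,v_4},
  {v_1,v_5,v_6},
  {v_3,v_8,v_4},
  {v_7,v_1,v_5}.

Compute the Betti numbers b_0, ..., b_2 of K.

b_0 = 1, b_1 = 1, b_2 = 0.

Take the total order v_0 < v_1 < v_2 < v_3 < v_4 < v_5 < v_6 < v_7 < v_8 < v_9 on the vertex set. Then K (dimension 2) consists of the simplices:

  0-simplices (10): [v_0], [v_1], [v_2], [v_3], [v_4], [v_5], [v_6], [v_7], [v_8], [v_9]
  1-simplices (30): (30 of them)
  2-simplices (20): (20 of them)

giving chain groups C_0 ≅ Z^10, C_1 ≅ Z^30, C_2 ≅ Z^20.

∂_1: C_1 → C_0 is given by ∂[p,q] = [q] − [p]. For instance
  ∂[v_7,v_8] = [v_8] − [v_7].
This gives a 10×30 integer matrix of rank 9; reducing to Smith normal form yields diagonal entries (1,1,1,1,1,1,1,1,1).

∂_2: C_2 → C_1 acts by ∂[p,q,r] = [q,r] − [p,r] + [p,q]. For instance
  ∂[v_0,v_6,v_7] = [v_6,v_7] − [v_0,v_7] + [v_0,v_6],
  ∂[v_3,v_4,v_8] = [v_4,v_8] − [v_3,v_8] + [v_3,v_4].
As a 30×20 matrix over Z this has rank 20, with invariant factors (1,1,1,1,1,1,1,1,1,1,1,1,1,1,1,1,1,1,1,2).

Reading off H_k = ker ∂_k / im ∂_{k+1}:

  H_0: rank C_0 − rank ∂_1 = 10 − 9 = 1, and the invariant factors of ∂_1 are all 1, so H_0 = Z.
  H_1: rank ker ∂_1 − rank ∂_2 = (30 − 9) − 20 = 1, and ∂_2 has invariant factor 2 > 1, so H_1 = Z ⊕ Z/2Z.
  H_2: rank ker ∂_2 − rank ∂_3 = (20 − 20) − 0 = 0, and there is no ∂_3, so H_2 = 0.

Hence the Betti numbers are b_0 = 1, b_1 = 1, b_2 = 0.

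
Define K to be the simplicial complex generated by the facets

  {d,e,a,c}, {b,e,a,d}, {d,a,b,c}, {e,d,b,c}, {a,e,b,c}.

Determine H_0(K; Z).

H_0 = Z.

Fix the vertex order a < b < c < d < e and write every simplex with vertices in increasing order. Then dim K = 3 and the simplices of K are:

  0-simplices (5): a, b, c, d, e
  1-simplices (10): ab, ac, ad, ae, bc, bd, be, cd, ce, de
  2-simplices (10): abc, abd, abe, acd, ace, ade, bcd, bce, bde, cde
  3-simplices (5): abcd, abce, abde, acde, bcde

Hence C_0 ≅ Z^5, C_1 ≅ Z^10, C_2 ≅ Z^10, C_3 ≅ Z^5.

Boundary ∂_1: C_1 → C_0 maps an edge to its endpoints' difference, ∂[p,q] = q − p. For instance
  ∂bc = c − b.
The 5×10 boundary matrix has rank 4 and Smith normal form diag(1,1,1,1).

The boundary map ∂_2: C_2 → C_1 sends each 2-simplex [p,q,r] to [q,r] − [p,r] + [p,q]. For instance
  ∂abd = bd − ad + ab,
  ∂bcd = cd − bd + bc.
This gives a 10×10 integer matrix of rank 6; reducing to Smith normal form yields diagonal entries (1,1,1,1,1,1).

The boundary map ∂_3: C_3 → C_2 sends each 3-simplex σ to the alternating sum Σ_i (−1)^i (σ with its i-th vertex removed). For instance
  ∂abde = bde − ade + abe − abd,
  ∂acde = cde − ade + ace − acd.
The 10×5 boundary matrix has rank 4 and Smith normal form diag(1,1,1,1).

Now H_k = ker ∂_k / im ∂_{k+1}, so:

  H_0: rank C_0 − rank ∂_1 = 5 − 4 = 1, and the invariant factors of ∂_1 are all 1, so H_0 = Z.

(K is a triangulation of the 3-sphere S^3.)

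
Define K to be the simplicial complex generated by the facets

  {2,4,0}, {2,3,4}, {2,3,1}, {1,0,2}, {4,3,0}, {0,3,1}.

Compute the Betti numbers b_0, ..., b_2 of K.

We work with the vertex ordering 0 < 1 < 2 < 3 < 4. The simplices of K, each written with vertices in increasing order, are:

  0-simplices (5): [0], [1], [2], [3], [4]
  1-simplices (9): [0,1], [0,2], [0,3], [0,4], [1,2], [1,3], [2,3], [2,4], [3,4]
  2-simplices (6): [0,1,2], [0,1,3], [0,2,4], [0,3,4], [1,2,3], [2,3,4]

giving chain groups C_0 ≅ Z^5, C_1 ≅ Z^9, C_2 ≅ Z^6.

Boundary ∂_1: C_1 → C_0 sends each edge [p,q] (with p < q) to q − p.
The resulting 5×9 matrix has rank 4, and its Smith normal form has invariant factors (1,1,1,1).

∂_2: C_2 → C_1 maps a triangle to the signed sum of its edges. For instance
  ∂[0,1,3] = [1,3] − [0,3] + [0,1],
  ∂[0,2,4] = [2,4] − [0,4] + [0,2].
This gives a 9×6 integer matrix of rank 5; reducing to Smith normal form yields diagonal entries (1,1,1,1,1).

From H_k ≅ ker(∂_k) / im(∂_{k+1}) we obtain:

  H_0: rank C_0 − rank ∂_1 = 5 − 4 = 1, and the invariant factors of ∂_1 are all 1, so H_0 ≅ Z.
  H_1: rank ker ∂_1 − rank ∂_2 = (9 − 4) − 5 = 0, and the invariant factors of ∂_2 are all 1, so H_1 ≅ 0.
  H_2: rank ker ∂_2 − rank ∂_3 = (6 − 5) − 0 = 1, and there is no ∂_3, so H_2 ≅ Z.

(K is a triangulation of the 2-sphere S^2.)

Hence the Betti numbers are b_0 = 1, b_1 = 0, b_2 = 1.

b_0 = 1, b_1 = 0, b_2 = 1.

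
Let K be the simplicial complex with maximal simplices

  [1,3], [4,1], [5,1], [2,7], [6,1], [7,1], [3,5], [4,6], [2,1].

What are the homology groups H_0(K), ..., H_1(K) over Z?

K has 7 vertices, 9 edges.
rank ∂_0 = 0, rank ∂_1 = 6 ⇒ b_0 = 7 − 0 − 6 = 1; all invariant factors of ∂_1 are 1 so no torsion. So H_0 = Z.
rank ∂_1 = 6, rank ∂_2 = 0 ⇒ b_1 = 9 − 6 − 0 = 3. So H_1 = Z^3.

H_0 ≅ Z,  H_1 ≅ Z^3.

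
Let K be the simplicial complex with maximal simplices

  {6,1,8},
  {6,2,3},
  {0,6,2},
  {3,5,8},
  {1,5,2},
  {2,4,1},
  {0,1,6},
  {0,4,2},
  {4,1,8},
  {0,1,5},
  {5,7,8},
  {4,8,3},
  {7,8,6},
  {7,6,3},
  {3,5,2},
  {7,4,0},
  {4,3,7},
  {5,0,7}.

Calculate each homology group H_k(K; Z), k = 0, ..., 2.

H_0 ≅ Z,  H_1 ≅ Z ⊕ Z/2Z,  H_2 = 0.

We work with the vertex ordering 0 < 1 < 2 < 3 < 4 < 5 < 6 < 7 < 8. The simplices of K, each written with vertices in increasing order, are:

  0-simplices (9): [0], [1], [2], [3], [4], [5], [6], [7], [8]
  1-simplices (27): (27 of them)
  2-simplices (18): [0,1,5], [0,1,6], [0,2,4], [0,2,6], [0,4,7], [0,5,7], [1,2,4], [1,2,5], [1,4,8], [1,6,8], [2,3,5], [2,3,6], [3,4,7], [3,4,8], [3,5,8], [3,6,7], [5,7,8], [6,7,8]

giving chain groups C_0 ≅ Z^9, C_1 ≅ Z^27, C_2 ≅ Z^18.

Boundary ∂_1: C_1 → C_0 maps an edge to its endpoints' difference, ∂[p,q] = q − p. For instance
  ∂[1,5] = [5] − [1].
The resulting 9×27 matrix has rank 8, and its Smith normal form has invariant factors (1,1,1,1,1,1,1,1).

The boundary map ∂_2: C_2 → C_1 sends each 2-simplex [p,q,r] to [q,r] − [p,r] + [p,q]. For instance
  ∂[0,2,4] = [2,4] − [0,4] + [0,2],
  ∂[5,7,8] = [7,8] − [5,8] + [5,7].
The 27×18 boundary matrix has rank 18 and Smith normal form diag(1,1,1,1,1,1,1,1,1,1,1,1,1,1,1,1,1,2).

Now H_k = ker ∂_k / im ∂_{k+1}, so:

  H_0: rank C_0 − rank ∂_1 = 9 − 8 = 1, and the invariant factors of ∂_1 are all 1, so H_0 ≅ Z.
  H_1: rank ker ∂_1 − rank ∂_2 = (27 − 8) − 18 = 1, and ∂_2 has invariant factor 2 > 1, so H_1 ≅ Z ⊕ Z/2Z.
  H_2: rank ker ∂_2 − rank ∂_3 = (18 − 18) − 0 = 0, and there is no ∂_3, so H_2 ≅ 0.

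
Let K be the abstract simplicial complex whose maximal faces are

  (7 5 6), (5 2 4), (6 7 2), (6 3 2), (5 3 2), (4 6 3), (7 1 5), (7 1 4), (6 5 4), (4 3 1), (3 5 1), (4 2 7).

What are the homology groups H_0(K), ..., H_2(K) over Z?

H_0 = Z,  H_1 = Z/2,  H_2 = 0.

Fix the vertex order 1 < 2 < 3 < 4 < 5 < 6 < 7 and write every simplex with vertices in increasing order. Then dim K = 2 and the simplices of K are:

  0-simplices (7): [1], [2], [3], [4], [5], [6], [7]
  1-simplices (18): [1,3], [1,4], [1,5], [1,7], [2,3], [2,4], [2,5], [2,6], [2,7], [3,4], [3,5], [3,6], [4,5], [4,6], [4,7], [5,6], [5,7], [6,7]
  2-simplices (12): [1,3,4], [1,3,5], [1,4,7], [1,5,7], [2,3,5], [2,3,6], [2,4,5], [2,4,7], [2,6,7], [3,4,6], [4,5,6], [5,6,7]

giving chain groups C_0 ≅ Z^7, C_1 ≅ Z^18, C_2 ≅ Z^12.

The boundary map ∂_1: C_1 → C_0 maps an edge to its endpoints' difference, ∂[p,q] = q − p. For instance
  ∂[3,6] = [6] − [3].
This gives a 7×18 integer matrix of rank 6; reducing to Smith normal form yields diagonal entries (1,1,1,1,1,1).

Boundary ∂_2: C_2 → C_1 acts by ∂[p,q,r] = [q,r] − [p,r] + [p,q]. For instance
  ∂[1,3,4] = [3,4] − [1,4] + [1,3],
  ∂[4,5,6] = [5,6] − [4,6] + [4,5].
The resulting 18×12 matrix has rank 12, and its Smith normal form has invariant factors (1,1,1,1,1,1,1,1,1,1,1,2).

Reading off H_k = ker ∂_k / im ∂_{k+1}:

  H_0: rank C_0 − rank ∂_1 = 7 − 6 = 1, and the invariant factors of ∂_1 are all 1, so H_0 = Z.
  H_1: rank ker ∂_1 − rank ∂_2 = (18 − 6) − 12 = 0, and ∂_2 has invariant factor 2 > 1, so H_1 = Z/2.
  H_2: rank ker ∂_2 − rank ∂_3 = (12 − 12) − 0 = 0, and there is no ∂_3, so H_2 = 0.

As a check, the Euler characteristic is 7 − 18 + 12 = 1, which agrees with 1 − 0 + 0 = 1.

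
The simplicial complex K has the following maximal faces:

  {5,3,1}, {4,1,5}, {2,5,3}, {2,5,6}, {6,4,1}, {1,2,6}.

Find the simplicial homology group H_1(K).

Order the vertices as 1 < 2 < 3 < 4 < 5 < 6. Listing each simplex with vertices in this order, K has dimension 2 with simplices:

  0-simplices (6): [1], [2], [3], [4], [5], [6]
  1-simplices (12): [1,2], [1,3], [1,4], [1,5], [1,6], [2,3], [2,5], [2,6], [3,5], [4,5], [4,6], [5,6]
  2-simplices (6): [1,2,6], [1,3,5], [1,4,5], [1,4,6], [2,3,5], [2,5,6]

Hence C_0 ≅ Z^6, C_1 ≅ Z^12, C_2 ≅ Z^6.

∂_1: C_1 → C_0 is given by ∂[p,q] = [q] − [p]. For instance
  ∂[4,6] = [6] − [4].
The 6×12 boundary matrix has rank 5 and Smith normal form diag(1,1,1,1,1).

∂_2: C_2 → C_1 acts by ∂[p,q,r] = [q,r] − [p,r] + [p,q]. For instance
  ∂[1,4,5] = [4,5] − [1,5] + [1,4],
  ∂[2,3,5] = [3,5] − [2,5] + [2,3].
The resulting 12×6 matrix has rank 6, and its Smith normal form has invariant factors (1,1,1,1,1,1).

Reading off H_k = ker ∂_k / im ∂_{k+1}:

  H_1: rank ker ∂_1 − rank ∂_2 = (12 − 5) − 6 = 1, and the invariant factors of ∂_2 are all 1, so H_1 ≅ Z.

(K is a triangulation of the cylinder S^1 x I.)

H_1 ≅ Z.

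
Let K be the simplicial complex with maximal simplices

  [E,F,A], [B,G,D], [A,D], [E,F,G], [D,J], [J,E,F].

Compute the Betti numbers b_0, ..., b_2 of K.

Fix the vertex order A < B < D < E < F < G < J and write every simplex with vertices in increasing order. Then dim K = 2 and the simplices of K are:

  0-simplices (7): A, B, D, E, F, G, J
  1-simplices (12): AD, AE, AF, BD, BG, DG, DJ, EF, EG, EJ, FG, FJ
  2-simplices (4): AEF, BDG, EFG, EFJ

giving chain groups C_0 ≅ Z^7, C_1 ≅ Z^12, C_2 ≅ Z^4.

Boundary ∂_1: C_1 → C_0 maps an edge to its endpoints' difference, ∂[p,q] = q − p.
This gives a 7×12 integer matrix of rank 6; reducing to Smith normal form yields diagonal entries (1,1,1,1,1,1).

The boundary map ∂_2: C_2 → C_1 acts by ∂[p,q,r] = [q,r] − [p,r] + [p,q]. For instance
  ∂EFG = FG − EG + EF,
  ∂AEF = EF − AF + AE.
The 12×4 boundary matrix has rank 4 and Smith normal form diag(1,1,1,1).

Now H_k = ker ∂_k / im ∂_{k+1}, so:

  H_0: rank C_0 − rank ∂_1 = 7 − 6 = 1, and the invariant factors of ∂_1 are all 1, so H_0 ≅ Z.
  H_1: rank ker ∂_1 − rank ∂_2 = (12 − 6) − 4 = 2, and the invariant factors of ∂_2 are all 1, so H_1 ≅ Z^2.
  H_2: rank ker ∂_2 − rank ∂_3 = (4 − 4) − 0 = 0, and there is no ∂_3, so H_2 ≅ 0.

As a check, the Euler characteristic is 7 − 12 + 4 = -1, which agrees with 1 − 2 + 0 = -1.

Hence the Betti numbers are b_0 = 1, b_1 = 2, b_2 = 0.

b_0 = 1, b_1 = 2, b_2 = 0.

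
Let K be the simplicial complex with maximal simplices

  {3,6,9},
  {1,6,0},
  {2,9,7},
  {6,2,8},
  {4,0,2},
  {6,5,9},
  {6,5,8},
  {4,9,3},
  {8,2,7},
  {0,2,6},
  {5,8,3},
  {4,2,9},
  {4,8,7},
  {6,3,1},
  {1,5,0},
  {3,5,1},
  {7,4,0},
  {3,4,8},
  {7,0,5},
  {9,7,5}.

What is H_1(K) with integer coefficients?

We work with the vertex ordering 0 < 1 < 2 < 3 < 4 < 5 < 6 < 7 < 8 < 9. The simplices of K, each written with vertices in increasing order, are:

  0-simplices (10): [0], [1], [2], [3], [4], [5], [6], [7], [8], [9]
  1-simplices (30): (30 of them)
  2-simplices (20): (20 of them)

so the chain groups are C_0 ≅ Z^10, C_1 ≅ Z^30, C_2 ≅ Z^20.

The boundary map ∂_1: C_1 → C_0 is given by ∂[p,q] = [q] − [p]. For instance
  ∂[0,6] = [6] − [0].
As a 10×30 matrix over Z this has rank 9, with invariant factors (1,1,1,1,1,1,1,1,1).

∂_2: C_2 → C_1 sends each 2-simplex [p,q,r] to [q,r] − [p,r] + [p,q]. For instance
  ∂[3,5,8] = [5,8] − [3,8] + [3,5],
  ∂[1,3,6] = [3,6] − [1,6] + [1,3].
As a 30×20 matrix over Z this has rank 20, with invariant factors (1,1,1,1,1,1,1,1,1,1,1,1,1,1,1,1,1,1,1,2).

Reading off H_k = ker ∂_k / im ∂_{k+1}:

  H_1: rank ker ∂_1 − rank ∂_2 = (30 − 9) − 20 = 1, and ∂_2 has invariant factor 2 > 1, so H_1 = Z ⊕ Z/2.

H_1 = Z ⊕ Z/2.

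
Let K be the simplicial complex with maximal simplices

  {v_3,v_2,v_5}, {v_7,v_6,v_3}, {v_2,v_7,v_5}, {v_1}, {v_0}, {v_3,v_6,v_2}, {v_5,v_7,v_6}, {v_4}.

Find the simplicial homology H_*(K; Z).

H_0 = Z^4,  H_1 = Z,  H_2 = 0.

Fix the vertex order v_0 < v_1 < v_2 < v_3 < v_4 < v_5 < v_6 < v_7 and write every simplex with vertices in increasing order. Then dim K = 2 and the simplices of K are:

  0-simplices (8): [v_0], [v_1], [v_2], [v_3], [v_4], [v_5], [v_6], [v_7]
  1-simplices (10): [v_2,v_3], [v_2,v_5], [v_2,v_6], [v_2,v_7], [v_3,v_5], [v_3,v_6], [v_3,v_7], [v_5,v_6], [v_5,v_7], [v_6,v_7]
  2-simplices (5): [v_2,v_3,v_5], [v_2,v_3,v_6], [v_2,v_5,v_7], [v_3,v_6,v_7], [v_5,v_6,v_7]

Hence C_0 ≅ Z^8, C_1 ≅ Z^10, C_2 ≅ Z^5.

∂_1: C_1 → C_0 is given by ∂[p,q] = [q] − [p]. For instance
  ∂[v_2,v_3] = [v_3] − [v_2].
As a 8×10 matrix over Z this has rank 4, with invariant factors (1,1,1,1).

The boundary map ∂_2: C_2 → C_1 acts by ∂[p,q,r] = [q,r] − [p,r] + [p,q]. For instance
  ∂[v_3,v_6,v_7] = [v_6,v_7] − [v_3,v_7] + [v_3,v_6],
  ∂[v_2,v_3,v_6] = [v_3,v_6] − [v_2,v_6] + [v_2,v_3].
The resulting 10×5 matrix has rank 5, and its Smith normal form has invariant factors (1,1,1,1,1).

Now H_k = ker ∂_k / im ∂_{k+1}, so:

  H_0: rank C_0 − rank ∂_1 = 8 − 4 = 4, and the invariant factors of ∂_1 are all 1, so H_0 = Z^4.
  H_1: rank ker ∂_1 − rank ∂_2 = (10 − 4) − 5 = 1, and the invariant factors of ∂_2 are all 1, so H_1 = Z.
  H_2: rank ker ∂_2 − rank ∂_3 = (5 − 5) − 0 = 0, and there is no ∂_3, so H_2 = 0.

As a check, the Euler characteristic is 8 − 10 + 5 = 3, which agrees with 4 − 1 + 0 = 3.
(K is a triangulation of the disjoint union of a set of 3 points and the Möbius band.)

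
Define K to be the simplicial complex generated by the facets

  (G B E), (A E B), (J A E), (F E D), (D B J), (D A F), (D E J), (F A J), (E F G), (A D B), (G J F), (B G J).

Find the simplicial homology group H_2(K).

We work with the vertex ordering A < B < D < E < F < G < J. The simplices of K, each written with vertices in increasing order, are:

  0-simplices (7): A, B, D, E, F, G, J
  1-simplices (18): AB, AD, AE, AF, AJ, BD, BE, BG, BJ, DE, DF, DJ, EF, EG, EJ, FG, FJ, GJ
  2-simplices (12): ABD, ABE, ADF, AEJ, AFJ, BDJ, BEG, BGJ, DEF, DEJ, EFG, FGJ

giving chain groups C_0 ≅ Z^7, C_1 ≅ Z^18, C_2 ≅ Z^12.

The boundary map ∂_1: C_1 → C_0 sends each edge [p,q] (with p < q) to q − p. For instance
  ∂FJ = J − F.
The resulting 7×18 matrix has rank 6, and its Smith normal form has invariant factors (1,1,1,1,1,1).

The boundary map ∂_2: C_2 → C_1 maps a triangle to the signed sum of its edges. For instance
  ∂BDJ = DJ − BJ + BD,
  ∂DEJ = EJ − DJ + DE.
As a 18×12 matrix over Z this has rank 12, with invariant factors (1,1,1,1,1,1,1,1,1,1,1,2).

Now H_k = ker ∂_k / im ∂_{k+1}, so:

  H_2: rank ker ∂_2 − rank ∂_3 = (12 − 12) − 0 = 0, and there is no ∂_3, so H_2 ≅ 0.

H_2 ≅ 0.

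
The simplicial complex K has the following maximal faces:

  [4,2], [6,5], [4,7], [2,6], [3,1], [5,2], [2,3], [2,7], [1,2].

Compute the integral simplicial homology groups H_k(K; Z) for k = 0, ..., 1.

H_0 ≅ Z,  H_1 ≅ Z^3.

We work with the vertex ordering 1 < 2 < 3 < 4 < 5 < 6 < 7. The simplices of K, each written with vertices in increasing order, are:

  0-simplices (7): [1], [2], [3], [4], [5], [6], [7]
  1-simplices (9): [1,2], [1,3], [2,3], [2,4], [2,5], [2,6], [2,7], [4,7], [5,6]

giving chain groups C_0 ≅ Z^7, C_1 ≅ Z^9.

∂_1: C_1 → C_0 maps an edge to its endpoints' difference, ∂[p,q] = q − p. For instance
  ∂[2,6] = [6] − [2].
This gives a 7×9 integer matrix of rank 6; reducing to Smith normal form yields diagonal entries (1,1,1,1,1,1).

Reading off H_k = ker ∂_k / im ∂_{k+1}:

  H_0: rank C_0 − rank ∂_1 = 7 − 6 = 1, and the invariant factors of ∂_1 are all 1, so H_0 = Z.
  H_1: rank ker ∂_1 − rank ∂_2 = (9 − 6) − 0 = 3, and there is no ∂_2, so H_1 = Z^3.

(K is a triangulation of a wedge of 3 circles.)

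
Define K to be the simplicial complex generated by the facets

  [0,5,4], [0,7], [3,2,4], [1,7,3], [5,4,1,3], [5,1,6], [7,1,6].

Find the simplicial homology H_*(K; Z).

We work with the vertex ordering 0 < 1 < 2 < 3 < 4 < 5 < 6 < 7. The simplices of K, each written with vertices in increasing order, are:

  0-simplices (8): [0], [1], [2], [3], [4], [5], [6], [7]
  1-simplices (16): [0,4], [0,5], [0,7], [1,3], [1,4], [1,5], [1,6], [1,7], [2,3], [2,4], [3,4], [3,5], [3,7], [4,5], [5,6], [6,7]
  2-simplices (9): [0,4,5], [1,3,4], [1,3,5], [1,3,7], [1,4,5], [1,5,6], [1,6,7], [2,3,4], [3,4,5]
  3-simplices (1): [1,3,4,5]

giving chain groups C_0 ≅ Z^8, C_1 ≅ Z^16, C_2 ≅ Z^9, C_3 ≅ Z^1.

Boundary ∂_1: C_1 → C_0 is given by ∂[p,q] = [q] − [p]. For instance
  ∂[2,3] = [3] − [2].
This gives a 8×16 integer matrix of rank 7; reducing to Smith normal form yields diagonal entries (1,1,1,1,1,1,1).

The boundary map ∂_2: C_2 → C_1 sends each 2-simplex [p,q,r] to [q,r] − [p,r] + [p,q]. For instance
  ∂[1,3,7] = [3,7] − [1,7] + [1,3],
  ∂[3,4,5] = [4,5] − [3,5] + [3,4].
This gives a 16×9 integer matrix of rank 8; reducing to Smith normal form yields diagonal entries (1,1,1,1,1,1,1,1).

∂_3: C_3 → C_2 sends each 3-simplex σ to the alternating sum Σ_i (−1)^i (σ with its i-th vertex removed). For instance
  ∂[1,3,4,5] = [3,4,5] − [1,4,5] + [1,3,5] − [1,3,4].
As a 9×1 matrix over Z this has rank 1, with invariant factors (1).

From H_k ≅ ker(∂_k) / im(∂_{k+1}) we obtain:

  H_0: rank C_0 − rank ∂_1 = 8 − 7 = 1, and the invariant factors of ∂_1 are all 1, so H_0 ≅ Z.
  H_1: rank ker ∂_1 − rank ∂_2 = (16 − 7) − 8 = 1, and the invariant factors of ∂_2 are all 1, so H_1 ≅ Z.
  H_2: rank ker ∂_2 − rank ∂_3 = (9 − 8) − 1 = 0, and the invariant factors of ∂_3 are all 1, so H_2 ≅ 0.
  H_3: rank ker ∂_3 − rank ∂_4 = (1 − 1) − 0 = 0, and there is no ∂_4, so H_3 ≅ 0.

As a check, the Euler characteristic is 8 − 16 + 9 − 1 = 0, which agrees with 1 − 1 + 0 − 0 = 0.

H_0 ≅ Z,  H_1 ≅ Z,  H_2 = 0,  H_3 = 0.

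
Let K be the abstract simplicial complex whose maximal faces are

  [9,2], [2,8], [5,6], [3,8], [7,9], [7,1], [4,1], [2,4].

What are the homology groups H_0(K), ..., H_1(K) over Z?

K has 9 vertices, 8 edges.
rank ∂_0 = 0, rank ∂_1 = 7 ⇒ b_0 = 9 − 0 − 7 = 2; all invariant factors of ∂_1 are 1 so no torsion. So H_0 = Z^2.
rank ∂_1 = 7, rank ∂_2 = 0 ⇒ b_1 = 8 − 7 − 0 = 1. So H_1 = Z.

H_0 ≅ Z^2,  H_1 ≅ Z.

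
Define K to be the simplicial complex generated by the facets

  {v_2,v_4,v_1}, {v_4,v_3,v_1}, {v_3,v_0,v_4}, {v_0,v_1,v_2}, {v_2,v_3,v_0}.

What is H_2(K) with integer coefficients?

Take the total order v_0 < v_1 < v_2 < v_3 < v_4 on the vertex set. Then K (dimension 2) consists of the simplices:

  0-simplices (5): [v_0], [v_1], [v_2], [v_3], [v_4]
  1-simplices (10): [v_0,v_1], [v_0,v_2], [v_0,v_3], [v_0,v_4], [v_1,v_2], [v_1,v_3], [v_1,v_4], [v_2,v_3], [v_2,v_4], [v_3,v_4]
  2-simplices (5): [v_0,v_1,v_2], [v_0,v_2,v_3], [v_0,v_3,v_4], [v_1,v_2,v_4], [v_1,v_3,v_4]

giving chain groups C_0 ≅ Z^5, C_1 ≅ Z^10, C_2 ≅ Z^5.

∂_1: C_1 → C_0 is given by ∂[p,q] = [q] − [p]. For instance
  ∂[v_1,v_4] = [v_4] − [v_1].
This gives a 5×10 integer matrix of rank 4; reducing to Smith normal form yields diagonal entries (1,1,1,1).

∂_2: C_2 → C_1 acts by ∂[p,q,r] = [q,r] − [p,r] + [p,q]. For instance
  ∂[v_0,v_3,v_4] = [v_3,v_4] − [v_0,v_4] + [v_0,v_3],
  ∂[v_0,v_2,v_3] = [v_2,v_3] − [v_0,v_3] + [v_0,v_2].
This gives a 10×5 integer matrix of rank 5; reducing to Smith normal form yields diagonal entries (1,1,1,1,1).

Computing H_k = (kernel of ∂_k) / (image of ∂_{k+1}):

  H_2: rank ker ∂_2 − rank ∂_3 = (5 − 5) − 0 = 0, and there is no ∂_3, so H_2 ≅ 0.

(K is a triangulation of the Möbius band.)

H_2 ≅ 0.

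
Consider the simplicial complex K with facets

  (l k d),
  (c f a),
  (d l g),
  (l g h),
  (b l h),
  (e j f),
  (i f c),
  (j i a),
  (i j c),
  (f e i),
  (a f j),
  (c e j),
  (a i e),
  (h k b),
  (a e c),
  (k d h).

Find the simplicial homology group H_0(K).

H_0 = Z^2.

We work with the vertex ordering a < b < c < d < e < f < g < h < i < j < k < l. The simplices of K, each written with vertices in increasing order, are:

  0-simplices (12): a, b, c, d, e, f, g, h, i, j, k, l
  1-simplices (27): ac, ae, af, ai, aj, bh, bk, bl, ce, cf, ci, cj, dg, dh, dk, dl, ef, ei, ej, fi, fj, gh, gl, hk, hl, ij, kl
  2-simplices (16): ace, acf, aei, afj, aij, bhk, bhl, cej, cfi, cij, dgl, dhk, dkl, efi, efj, ghl

giving chain groups C_0 ≅ Z^12, C_1 ≅ Z^27, C_2 ≅ Z^16.

The boundary map ∂_1: C_1 → C_0 is given by ∂[p,q] = [q] − [p].
This gives a 12×27 integer matrix of rank 10; reducing to Smith normal form yields diagonal entries (1,1,1,1,1,1,1,1,1,1).

∂_2: C_2 → C_1 sends each 2-simplex [p,q,r] to [q,r] − [p,r] + [p,q]. For instance
  ∂cij = ij − cj + ci,
  ∂dgl = gl − dl + dg.
This gives a 27×16 integer matrix of rank 16; reducing to Smith normal form yields diagonal entries (1,1,1,1,1,1,1,1,1,1,1,1,1,1,1,2).

From H_k ≅ ker(∂_k) / im(∂_{k+1}) we obtain:

  H_0: rank C_0 − rank ∂_1 = 12 − 10 = 2, and the invariant factors of ∂_1 are all 1, so H_0 = Z^2.

(K is a triangulation of the disjoint union of the real projective plane RP^2 and the cylinder S^1 x I.)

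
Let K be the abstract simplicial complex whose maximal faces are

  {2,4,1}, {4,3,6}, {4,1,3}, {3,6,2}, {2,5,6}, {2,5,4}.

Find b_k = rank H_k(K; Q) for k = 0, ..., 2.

Take the total order 1 < 2 < 3 < 4 < 5 < 6 on the vertex set. Then K (dimension 2) consists of the simplices:

  0-simplices (6): [1], [2], [3], [4], [5], [6]
  1-simplices (12): [1,2], [1,3], [1,4], [2,3], [2,4], [2,5], [2,6], [3,4], [3,6], [4,5], [4,6], [5,6]
  2-simplices (6): [1,2,4], [1,3,4], [2,3,6], [2,4,5], [2,5,6], [3,4,6]

giving chain groups C_0 ≅ Z^6, C_1 ≅ Z^12, C_2 ≅ Z^6.

The boundary map ∂_1: C_1 → C_0 maps an edge to its endpoints' difference, ∂[p,q] = q − p.
The resulting 6×12 matrix has rank 5, and its Smith normal form has invariant factors (1,1,1,1,1).

The boundary map ∂_2: C_2 → C_1 acts by ∂[p,q,r] = [q,r] − [p,r] + [p,q]. For instance
  ∂[3,4,6] = [4,6] − [3,6] + [3,4],
  ∂[2,4,5] = [4,5] − [2,5] + [2,4].
The resulting 12×6 matrix has rank 6, and its Smith normal form has invariant factors (1,1,1,1,1,1).

From H_k ≅ ker(∂_k) / im(∂_{k+1}) we obtain:

  H_0: rank C_0 − rank ∂_1 = 6 − 5 = 1, and the invariant factors of ∂_1 are all 1, so H_0 = Z.
  H_1: rank ker ∂_1 − rank ∂_2 = (12 − 5) − 6 = 1, and the invariant factors of ∂_2 are all 1, so H_1 = Z.
  H_2: rank ker ∂_2 − rank ∂_3 = (6 − 6) − 0 = 0, and there is no ∂_3, so H_2 = 0.

As a check, the Euler characteristic is 6 − 12 + 6 = 0, which agrees with 1 − 1 + 0 = 0.
(K is a triangulation of the cylinder S^1 x I.)

Hence the Betti numbers are b_0 = 1, b_1 = 1, b_2 = 0.

b_0 = 1, b_1 = 1, b_2 = 0.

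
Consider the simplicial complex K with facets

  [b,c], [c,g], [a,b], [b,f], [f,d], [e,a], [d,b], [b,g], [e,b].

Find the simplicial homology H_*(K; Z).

K has 7 vertices, 9 edges.
rank ∂_0 = 0, rank ∂_1 = 6 ⇒ b_0 = 7 − 0 − 6 = 1; all invariant factors of ∂_1 are 1 so no torsion. So H_0 ≅ Z.
rank ∂_1 = 6, rank ∂_2 = 0 ⇒ b_1 = 9 − 6 − 0 = 3. So H_1 ≅ Z^3.

H_0 ≅ Z,  H_1 ≅ Z^3.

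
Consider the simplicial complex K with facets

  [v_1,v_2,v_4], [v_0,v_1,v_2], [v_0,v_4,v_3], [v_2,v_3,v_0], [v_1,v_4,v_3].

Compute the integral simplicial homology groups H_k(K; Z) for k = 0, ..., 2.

Order the vertices as v_0 < v_1 < v_2 < v_3 < v_4. Listing each simplex with vertices in this order, K has dimension 2 with simplices:

  0-simplices (5): [v_0], [v_1], [v_2], [v_3], [v_4]
  1-simplices (10): [v_0,v_1], [v_0,v_2], [v_0,v_3], [v_0,v_4], [v_1,v_2], [v_1,v_3], [v_1,v_4], [v_2,v_3], [v_2,v_4], [v_3,v_4]
  2-simplices (5): [v_0,v_1,v_2], [v_0,v_2,v_3], [v_0,v_3,v_4], [v_1,v_2,v_4], [v_1,v_3,v_4]

Hence C_0 ≅ Z^5, C_1 ≅ Z^10, C_2 ≅ Z^5.

The boundary map ∂_1: C_1 → C_0 sends each edge [p,q] (with p < q) to q − p. For instance
  ∂[v_1,v_2] = [v_2] − [v_1].
As a 5×10 matrix over Z this has rank 4, with invariant factors (1,1,1,1).

∂_2: C_2 → C_1 acts by ∂[p,q,r] = [q,r] − [p,r] + [p,q]. For instance
  ∂[v_0,v_2,v_3] = [v_2,v_3] − [v_0,v_3] + [v_0,v_2],
  ∂[v_1,v_2,v_4] = [v_2,v_4] − [v_1,v_4] + [v_1,v_2].
This gives a 10×5 integer matrix of rank 5; reducing to Smith normal form yields diagonal entries (1,1,1,1,1).

Now H_k = ker ∂_k / im ∂_{k+1}, so:

  H_0: rank C_0 − rank ∂_1 = 5 − 4 = 1, and the invariant factors of ∂_1 are all 1, so H_0 = Z.
  H_1: rank ker ∂_1 − rank ∂_2 = (10 − 4) − 5 = 1, and the invariant factors of ∂_2 are all 1, so H_1 = Z.
  H_2: rank ker ∂_2 − rank ∂_3 = (5 − 5) − 0 = 0, and there is no ∂_3, so H_2 = 0.

As a check, the Euler characteristic is 5 − 10 + 5 = 0, which agrees with 1 − 1 + 0 = 0.

H_0 ≅ Z,  H_1 ≅ Z,  H_2 = 0.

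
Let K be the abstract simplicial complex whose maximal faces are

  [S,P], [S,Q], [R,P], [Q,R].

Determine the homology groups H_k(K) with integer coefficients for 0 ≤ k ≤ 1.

H_0 = Z,  H_1 = Z.

Fix the vertex order P < Q < R < S and write every simplex with vertices in increasing order. Then dim K = 1 and the simplices of K are:

  0-simplices (4): P, Q, R, S
  1-simplices (4): PR, PS, QR, QS

Hence C_0 ≅ Z^4, C_1 ≅ Z^4.

Boundary ∂_1: C_1 → C_0 sends each edge [p,q] (with p < q) to q − p. For instance
  ∂QS = S − Q.
The 4×4 boundary matrix has rank 3 and Smith normal form diag(1,1,1).

Computing H_k = (kernel of ∂_k) / (image of ∂_{k+1}):

  H_0: rank C_0 − rank ∂_1 = 4 − 3 = 1, and the invariant factors of ∂_1 are all 1, so H_0 = Z.
  H_1: rank ker ∂_1 − rank ∂_2 = (4 − 3) − 0 = 1, and there is no ∂_2, so H_1 = Z.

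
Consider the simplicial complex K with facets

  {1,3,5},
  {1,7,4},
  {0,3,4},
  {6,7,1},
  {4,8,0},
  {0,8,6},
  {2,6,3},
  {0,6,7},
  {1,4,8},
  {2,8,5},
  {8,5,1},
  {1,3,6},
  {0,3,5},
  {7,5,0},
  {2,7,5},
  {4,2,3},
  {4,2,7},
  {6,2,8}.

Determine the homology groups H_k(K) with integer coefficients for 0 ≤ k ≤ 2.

H_0 = Z,  H_1 = Z^2,  H_2 = Z.

Take the total order 0 < 1 < 2 < 3 < 4 < 5 < 6 < 7 < 8 on the vertex set. Then K (dimension 2) consists of the simplices:

  0-simplices (9): [0], [1], [2], [3], [4], [5], [6], [7], [8]
  1-simplices (27): (27 of them)
  2-simplices (18): [0,3,4], [0,3,5], [0,4,8], [0,5,7], [0,6,7], [0,6,8], [1,3,5], [1,3,6], [1,4,7], [1,4,8], [1,5,8], [1,6,7], [2,3,4], [2,3,6], [2,4,7], [2,5,7], [2,5,8], [2,6,8]

so the chain groups are C_0 ≅ Z^9, C_1 ≅ Z^27, C_2 ≅ Z^18.

Boundary ∂_1: C_1 → C_0 is given by ∂[p,q] = [q] − [p]. For instance
  ∂[2,7] = [7] − [2].
The 9×27 boundary matrix has rank 8 and Smith normal form diag(1,1,1,1,1,1,1,1).

The boundary map ∂_2: C_2 → C_1 sends each 2-simplex [p,q,r] to [q,r] − [p,r] + [p,q]. For instance
  ∂[2,3,6] = [3,6] − [2,6] + [2,3],
  ∂[0,6,8] = [6,8] − [0,8] + [0,6].
This gives a 27×18 integer matrix of rank 17; reducing to Smith normal form yields diagonal entries (1,1,1,1,1,1,1,1,1,1,1,1,1,1,1,1,1).

Computing H_k = (kernel of ∂_k) / (image of ∂_{k+1}):

  H_0: rank C_0 − rank ∂_1 = 9 − 8 = 1, and the invariant factors of ∂_1 are all 1, so H_0 = Z.
  H_1: rank ker ∂_1 − rank ∂_2 = (27 − 8) − 17 = 2, and the invariant factors of ∂_2 are all 1, so H_1 = Z^2.
  H_2: rank ker ∂_2 − rank ∂_3 = (18 − 17) − 0 = 1, and there is no ∂_3, so H_2 = Z.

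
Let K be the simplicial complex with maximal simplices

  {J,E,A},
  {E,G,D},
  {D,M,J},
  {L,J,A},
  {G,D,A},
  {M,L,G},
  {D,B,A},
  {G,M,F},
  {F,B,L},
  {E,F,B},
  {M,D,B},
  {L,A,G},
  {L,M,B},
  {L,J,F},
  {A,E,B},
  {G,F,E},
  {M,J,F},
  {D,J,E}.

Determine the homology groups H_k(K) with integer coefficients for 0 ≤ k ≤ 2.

We work with the vertex ordering A < B < D < E < F < G < J < L < M. The simplices of K, each written with vertices in increasing order, are:

  0-simplices (9): A, B, D, E, F, G, J, L, M
  1-simplices (27): AB, AD, AE, AG, AJ, AL, BD, BE, BF, BL, BM, DE, DG, DJ, DM, EF, EG, EJ, FG, FJ, FL, FM, GL, GM, JL, JM, LM
  2-simplices (18): ABD, ABE, ADG, AEJ, AGL, AJL, BDM, BEF, BFL, BLM, DEG, DEJ, DJM, EFG, FGM, FJL, FJM, GLM

so the chain groups are C_0 ≅ Z^9, C_1 ≅ Z^27, C_2 ≅ Z^18.

Boundary ∂_1: C_1 → C_0 sends each edge [p,q] (with p < q) to q − p. For instance
  ∂AL = L − A.
This gives a 9×27 integer matrix of rank 8; reducing to Smith normal form yields diagonal entries (1,1,1,1,1,1,1,1).

The boundary map ∂_2: C_2 → C_1 maps a triangle to the signed sum of its edges. For instance
  ∂BLM = LM − BM + BL,
  ∂FJM = JM − FM + FJ.
As a 27×18 matrix over Z this has rank 18, with invariant factors (1,1,1,1,1,1,1,1,1,1,1,1,1,1,1,1,1,2).

Reading off H_k = ker ∂_k / im ∂_{k+1}:

  H_0: rank C_0 − rank ∂_1 = 9 − 8 = 1, and the invariant factors of ∂_1 are all 1, so H_0 ≅ Z.
  H_1: rank ker ∂_1 − rank ∂_2 = (27 − 8) − 18 = 1, and ∂_2 has invariant factor 2 > 1, so H_1 ≅ Z ⊕ Z/2.
  H_2: rank ker ∂_2 − rank ∂_3 = (18 − 18) − 0 = 0, and there is no ∂_3, so H_2 ≅ 0.

As a check, the Euler characteristic is 9 − 27 + 18 = 0, which agrees with 1 − 1 + 0 = 0.

H_0 ≅ Z,  H_1 ≅ Z ⊕ Z/2,  H_2 = 0.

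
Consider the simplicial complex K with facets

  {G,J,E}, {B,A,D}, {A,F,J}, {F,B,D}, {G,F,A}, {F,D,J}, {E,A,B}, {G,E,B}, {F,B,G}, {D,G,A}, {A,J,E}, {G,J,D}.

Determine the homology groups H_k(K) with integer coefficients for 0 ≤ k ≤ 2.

Fix the vertex order A < B < D < E < F < G < J and write every simplex with vertices in increasing order. Then dim K = 2 and the simplices of K are:

  0-simplices (7): A, B, D, E, F, G, J
  1-simplices (18): AB, AD, AE, AF, AG, AJ, BD, BE, BF, BG, DF, DG, DJ, EG, EJ, FG, FJ, GJ
  2-simplices (12): ABD, ABE, ADG, AEJ, AFG, AFJ, BDF, BEG, BFG, DFJ, DGJ, EGJ

so the chain groups are C_0 ≅ Z^7, C_1 ≅ Z^18, C_2 ≅ Z^12.

Boundary ∂_1: C_1 → C_0 is given by ∂[p,q] = [q] − [p]. For instance
  ∂BD = D − B.
The 7×18 boundary matrix has rank 6 and Smith normal form diag(1,1,1,1,1,1).

Boundary ∂_2: C_2 → C_1 maps a triangle to the signed sum of its edges. For instance
  ∂AFG = FG − AG + AF,
  ∂AFJ = FJ − AJ + AF.
This gives a 18×12 integer matrix of rank 12; reducing to Smith normal form yields diagonal entries (1,1,1,1,1,1,1,1,1,1,1,2).

Reading off H_k = ker ∂_k / im ∂_{k+1}:

  H_0: rank C_0 − rank ∂_1 = 7 − 6 = 1, and the invariant factors of ∂_1 are all 1, so H_0 = Z.
  H_1: rank ker ∂_1 − rank ∂_2 = (18 − 6) − 12 = 0, and ∂_2 has invariant factor 2 > 1, so H_1 = Z/2.
  H_2: rank ker ∂_2 − rank ∂_3 = (12 − 12) − 0 = 0, and there is no ∂_3, so H_2 = 0.

As a check, the Euler characteristic is 7 − 18 + 12 = 1, which agrees with 1 − 0 + 0 = 1.

H_0 = Z,  H_1 = Z/2,  H_2 = 0.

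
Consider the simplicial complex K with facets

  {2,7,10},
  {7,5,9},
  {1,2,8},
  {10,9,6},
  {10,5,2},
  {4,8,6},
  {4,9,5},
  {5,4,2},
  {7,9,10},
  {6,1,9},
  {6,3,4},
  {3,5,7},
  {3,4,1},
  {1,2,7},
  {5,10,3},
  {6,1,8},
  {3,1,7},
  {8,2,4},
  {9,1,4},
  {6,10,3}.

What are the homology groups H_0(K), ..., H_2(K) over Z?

Take the total order 1 < 2 < 3 < 4 < 5 < 6 < 7 < 8 < 9 < 10 on the vertex set. Then K (dimension 2) consists of the simplices:

  0-simplices (10): [1], [2], [3], [4], [5], [6], [7], [8], [9], [10]
  1-simplices (30): (30 of them)
  2-simplices (20): (20 of them)

so the chain groups are C_0 ≅ Z^10, C_1 ≅ Z^30, C_2 ≅ Z^20.

Boundary ∂_1: C_1 → C_0 sends each edge [p,q] (with p < q) to q − p.
As a 10×30 matrix over Z this has rank 9, with invariant factors (1,1,1,1,1,1,1,1,1).

∂_2: C_2 → C_1 acts by ∂[p,q,r] = [q,r] − [p,r] + [p,q]. For instance
  ∂[1,6,9] = [6,9] − [1,9] + [1,6],
  ∂[4,5,9] = [5,9] − [4,9] + [4,5].
This gives a 30×20 integer matrix of rank 20; reducing to Smith normal form yields diagonal entries (1,1,1,1,1,1,1,1,1,1,1,1,1,1,1,1,1,1,1,2).

From H_k ≅ ker(∂_k) / im(∂_{k+1}) we obtain:

  H_0: rank C_0 − rank ∂_1 = 10 − 9 = 1, and the invariant factors of ∂_1 are all 1, so H_0 = Z.
  H_1: rank ker ∂_1 − rank ∂_2 = (30 − 9) − 20 = 1, and ∂_2 has invariant factor 2 > 1, so H_1 = Z × Z/2.
  H_2: rank ker ∂_2 − rank ∂_3 = (20 − 20) − 0 = 0, and there is no ∂_3, so H_2 = 0.

As a check, the Euler characteristic is 10 − 30 + 20 = 0, which agrees with 1 − 1 + 0 = 0.

H_0 ≅ Z,  H_1 ≅ Z × Z/2,  H_2 = 0.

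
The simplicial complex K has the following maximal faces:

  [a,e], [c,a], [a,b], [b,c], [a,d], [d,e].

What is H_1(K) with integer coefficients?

H_1 ≅ Z^2.

Fix the vertex order a < b < c < d < e and write every simplex with vertices in increasing order. Then dim K = 1 and the simplices of K are:

  0-simplices (5): a, b, c, d, e
  1-simplices (6): ab, ac, ad, ae, bc, de

so the chain groups are C_0 ≅ Z^5, C_1 ≅ Z^6.

The boundary map ∂_1: C_1 → C_0 is given by ∂[p,q] = [q] − [p].
As a 5×6 matrix over Z this has rank 4, with invariant factors (1,1,1,1).

From H_k ≅ ker(∂_k) / im(∂_{k+1}) we obtain:

  H_1: rank ker ∂_1 − rank ∂_2 = (6 − 4) − 0 = 2, and there is no ∂_2, so H_1 ≅ Z^2.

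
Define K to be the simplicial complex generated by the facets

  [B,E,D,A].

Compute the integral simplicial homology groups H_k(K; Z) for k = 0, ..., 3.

H_0 = Z,  H_1 = 0,  H_2 = 0,  H_3 = 0.

Order the vertices as A < B < D < E. Listing each simplex with vertices in this order, K has dimension 3 with simplices:

  0-simplices (4): A, B, D, E
  1-simplices (6): AB, AD, AE, BD, BE, DE
  2-simplices (4): ABD, ABE, ADE, BDE
  3-simplices (1): ABDE

so the chain groups are C_0 ≅ Z^4, C_1 ≅ Z^6, C_2 ≅ Z^4, C_3 ≅ Z^1.

Boundary ∂_1: C_1 → C_0 is given by ∂[p,q] = [q] − [p]. For instance
  ∂AE = E − A.
This gives a 4×6 integer matrix of rank 3; reducing to Smith normal form yields diagonal entries (1,1,1).

The boundary map ∂_2: C_2 → C_1 maps a triangle to the signed sum of its edges. For instance
  ∂ADE = DE − AE + AD,
  ∂ABD = BD − AD + AB.
As a 6×4 matrix over Z this has rank 3, with invariant factors (1,1,1).

∂_3: C_3 → C_2 sends each 3-simplex σ to the alternating sum Σ_i (−1)^i (σ with its i-th vertex removed). For instance
  ∂ABDE = BDE − ADE + ABE − ABD.
As a 4×1 matrix over Z this has rank 1, with invariant factors (1).

From H_k ≅ ker(∂_k) / im(∂_{k+1}) we obtain:

  H_0: rank C_0 − rank ∂_1 = 4 − 3 = 1, and the invariant factors of ∂_1 are all 1, so H_0 = Z.
  H_1: rank ker ∂_1 − rank ∂_2 = (6 − 3) − 3 = 0, and the invariant factors of ∂_2 are all 1, so H_1 = 0.
  H_2: rank ker ∂_2 − rank ∂_3 = (4 − 3) − 1 = 0, and the invariant factors of ∂_3 are all 1, so H_2 = 0.
  H_3: rank ker ∂_3 − rank ∂_4 = (1 − 1) − 0 = 0, and there is no ∂_4, so H_3 = 0.

As a check, the Euler characteristic is 4 − 6 + 4 − 1 = 1, which agrees with 1 − 0 + 0 − 0 = 1.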